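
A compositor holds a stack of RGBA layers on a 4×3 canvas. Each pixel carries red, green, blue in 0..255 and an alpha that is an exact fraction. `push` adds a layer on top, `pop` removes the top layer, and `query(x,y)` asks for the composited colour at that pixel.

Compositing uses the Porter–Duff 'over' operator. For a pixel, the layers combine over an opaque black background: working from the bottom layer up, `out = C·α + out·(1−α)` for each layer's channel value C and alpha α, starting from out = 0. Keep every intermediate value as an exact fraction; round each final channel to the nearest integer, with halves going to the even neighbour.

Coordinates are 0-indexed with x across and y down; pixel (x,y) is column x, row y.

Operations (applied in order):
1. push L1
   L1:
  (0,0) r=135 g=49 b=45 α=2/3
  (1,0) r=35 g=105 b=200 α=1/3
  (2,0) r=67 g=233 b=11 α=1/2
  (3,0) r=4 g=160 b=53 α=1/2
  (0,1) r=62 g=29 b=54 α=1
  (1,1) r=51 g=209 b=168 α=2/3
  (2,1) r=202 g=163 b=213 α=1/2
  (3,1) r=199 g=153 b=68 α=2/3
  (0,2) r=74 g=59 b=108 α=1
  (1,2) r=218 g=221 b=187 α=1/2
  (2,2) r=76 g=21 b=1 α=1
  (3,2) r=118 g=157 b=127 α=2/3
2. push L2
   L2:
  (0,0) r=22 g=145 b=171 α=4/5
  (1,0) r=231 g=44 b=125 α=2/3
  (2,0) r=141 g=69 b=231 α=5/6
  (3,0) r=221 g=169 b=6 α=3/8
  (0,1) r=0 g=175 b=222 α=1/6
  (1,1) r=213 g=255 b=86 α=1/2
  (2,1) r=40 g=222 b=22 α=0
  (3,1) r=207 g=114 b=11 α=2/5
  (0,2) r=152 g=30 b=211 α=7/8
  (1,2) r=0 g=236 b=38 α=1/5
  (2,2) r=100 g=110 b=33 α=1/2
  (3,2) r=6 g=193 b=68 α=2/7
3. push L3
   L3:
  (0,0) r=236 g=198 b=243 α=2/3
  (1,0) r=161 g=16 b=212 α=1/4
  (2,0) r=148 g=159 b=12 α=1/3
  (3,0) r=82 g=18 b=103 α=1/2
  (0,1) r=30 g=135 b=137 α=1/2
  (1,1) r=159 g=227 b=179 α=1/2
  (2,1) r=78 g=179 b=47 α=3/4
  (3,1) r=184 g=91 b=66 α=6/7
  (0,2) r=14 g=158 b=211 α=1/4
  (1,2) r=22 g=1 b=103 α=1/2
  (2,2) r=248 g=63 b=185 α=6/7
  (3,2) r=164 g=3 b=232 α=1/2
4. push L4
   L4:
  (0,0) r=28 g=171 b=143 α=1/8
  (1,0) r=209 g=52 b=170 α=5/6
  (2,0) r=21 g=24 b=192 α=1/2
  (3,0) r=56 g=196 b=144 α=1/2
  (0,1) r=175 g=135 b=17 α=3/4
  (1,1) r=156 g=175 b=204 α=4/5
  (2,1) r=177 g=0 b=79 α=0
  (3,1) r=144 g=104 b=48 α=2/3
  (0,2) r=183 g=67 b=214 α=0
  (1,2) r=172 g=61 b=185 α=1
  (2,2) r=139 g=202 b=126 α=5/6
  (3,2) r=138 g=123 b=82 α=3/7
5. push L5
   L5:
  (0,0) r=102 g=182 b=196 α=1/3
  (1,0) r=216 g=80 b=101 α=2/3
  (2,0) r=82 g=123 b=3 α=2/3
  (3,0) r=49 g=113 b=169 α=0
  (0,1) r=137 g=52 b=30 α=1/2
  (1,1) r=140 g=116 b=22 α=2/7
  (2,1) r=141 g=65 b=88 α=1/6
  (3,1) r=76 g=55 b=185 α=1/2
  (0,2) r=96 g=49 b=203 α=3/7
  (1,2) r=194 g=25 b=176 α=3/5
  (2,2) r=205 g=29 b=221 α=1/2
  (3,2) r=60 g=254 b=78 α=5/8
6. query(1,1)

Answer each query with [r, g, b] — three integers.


at x=1,y=1 over L1,L2,L3,L4,L5:
after L1 α=2/3: [34, 418/3, 112]
after L2 α=1/2: [247/2, 1183/6, 99]
after L3 α=1/2: [565/4, 2545/12, 139]
after L4 α=4/5: [3061/20, 2189/12, 191]
after L5 α=2/7: [4181/28, 13729/84, 999/7]
= [149, 163, 143]


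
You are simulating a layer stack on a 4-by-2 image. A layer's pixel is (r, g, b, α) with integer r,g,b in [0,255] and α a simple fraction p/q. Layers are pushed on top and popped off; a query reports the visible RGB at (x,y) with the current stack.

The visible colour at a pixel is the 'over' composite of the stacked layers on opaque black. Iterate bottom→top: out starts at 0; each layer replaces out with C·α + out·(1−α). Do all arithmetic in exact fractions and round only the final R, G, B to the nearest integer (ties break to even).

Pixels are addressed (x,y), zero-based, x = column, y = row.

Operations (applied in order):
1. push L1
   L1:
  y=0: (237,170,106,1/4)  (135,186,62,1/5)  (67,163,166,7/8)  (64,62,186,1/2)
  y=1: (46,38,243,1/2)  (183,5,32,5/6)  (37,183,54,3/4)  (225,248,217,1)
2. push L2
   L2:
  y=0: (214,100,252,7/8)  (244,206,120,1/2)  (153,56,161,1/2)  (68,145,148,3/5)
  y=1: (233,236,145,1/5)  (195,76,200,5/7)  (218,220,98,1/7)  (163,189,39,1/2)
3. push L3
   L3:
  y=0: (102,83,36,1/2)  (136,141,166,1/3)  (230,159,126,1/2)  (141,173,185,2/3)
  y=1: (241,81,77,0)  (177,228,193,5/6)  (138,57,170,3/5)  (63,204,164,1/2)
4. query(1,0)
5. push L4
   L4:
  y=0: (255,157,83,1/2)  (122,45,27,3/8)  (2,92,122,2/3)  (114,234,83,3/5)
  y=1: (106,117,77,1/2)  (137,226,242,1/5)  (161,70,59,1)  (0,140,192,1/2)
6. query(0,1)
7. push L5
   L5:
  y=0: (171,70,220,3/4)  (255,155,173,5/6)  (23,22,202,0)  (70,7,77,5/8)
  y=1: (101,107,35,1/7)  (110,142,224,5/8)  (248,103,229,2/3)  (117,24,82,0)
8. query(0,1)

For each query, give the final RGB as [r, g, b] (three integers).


(1,0) stack=L1,L2,L3; from [0,0,0]:
after L1 α=1/5: [27, 186/5, 62/5]
after L2 α=1/2: [271/2, 608/5, 331/5]
after L3 α=1/3: [407/3, 1921/15, 1492/15]
→ [136, 128, 99]

(0,1) stack=L1,L2,L3,L4; from [0,0,0]:
+L1 (α=1/2) → [23, 19, 243/2]
+L2 (α=1/5) → [65, 312/5, 631/5]
+L3 (α=0) → [65, 312/5, 631/5]
+L4 (α=1/2) → [171/2, 897/10, 508/5]
→ [86, 90, 102]

query (0,1) [L1,L2,L3,L4,L5] — begin 0,0,0
L1 α=1/2: [23, 19, 243/2]
L2 α=1/5: [65, 312/5, 631/5]
L3 α=0: [65, 312/5, 631/5]
L4 α=1/2: [171/2, 897/10, 508/5]
L5 α=1/7: [614/7, 3226/35, 3223/35]
= [88, 92, 92]


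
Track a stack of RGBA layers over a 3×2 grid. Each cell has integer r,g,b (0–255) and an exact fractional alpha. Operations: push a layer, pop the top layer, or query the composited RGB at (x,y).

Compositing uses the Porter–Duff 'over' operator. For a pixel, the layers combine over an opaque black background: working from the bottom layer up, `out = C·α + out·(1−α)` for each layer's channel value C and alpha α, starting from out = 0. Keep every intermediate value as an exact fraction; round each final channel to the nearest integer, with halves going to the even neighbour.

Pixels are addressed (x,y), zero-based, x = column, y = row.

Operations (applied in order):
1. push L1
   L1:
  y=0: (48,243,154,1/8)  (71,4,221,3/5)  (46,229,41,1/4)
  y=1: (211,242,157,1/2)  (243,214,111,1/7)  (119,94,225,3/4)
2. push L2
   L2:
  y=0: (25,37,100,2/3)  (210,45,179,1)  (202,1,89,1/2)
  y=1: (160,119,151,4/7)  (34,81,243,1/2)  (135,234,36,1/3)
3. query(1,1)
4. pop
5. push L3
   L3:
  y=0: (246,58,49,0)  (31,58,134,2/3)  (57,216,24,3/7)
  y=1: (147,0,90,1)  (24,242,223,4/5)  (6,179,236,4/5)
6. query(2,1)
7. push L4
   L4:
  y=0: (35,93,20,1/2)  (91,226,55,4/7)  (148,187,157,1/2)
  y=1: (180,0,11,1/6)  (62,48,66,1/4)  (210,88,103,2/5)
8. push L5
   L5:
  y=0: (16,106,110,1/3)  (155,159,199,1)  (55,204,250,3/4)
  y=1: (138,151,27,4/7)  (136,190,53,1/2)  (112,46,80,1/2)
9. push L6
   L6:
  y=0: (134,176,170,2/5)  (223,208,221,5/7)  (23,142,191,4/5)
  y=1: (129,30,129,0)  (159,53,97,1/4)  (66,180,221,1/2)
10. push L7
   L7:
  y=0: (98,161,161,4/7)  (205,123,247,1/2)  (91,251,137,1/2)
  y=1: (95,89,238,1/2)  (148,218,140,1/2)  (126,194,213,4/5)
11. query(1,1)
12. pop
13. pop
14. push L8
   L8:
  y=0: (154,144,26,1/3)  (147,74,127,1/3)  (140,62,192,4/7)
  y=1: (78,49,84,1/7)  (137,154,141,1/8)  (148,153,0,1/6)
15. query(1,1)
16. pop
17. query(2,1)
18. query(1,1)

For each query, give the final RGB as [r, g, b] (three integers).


(1,1) stack=L1,L2; from [0,0,0]:
+L1 (α=1/7) → [243/7, 214/7, 111/7]
+L2 (α=1/2) → [481/14, 781/14, 906/7]
→ [34, 56, 129]

(2,1) stack=L1,L3; from [0,0,0]:
L1 α=3/4: [357/4, 141/2, 675/4]
L3 α=4/5: [453/20, 1573/10, 4451/20]
→ [23, 157, 223]

at x=1,y=1 over L1,L3,L4,L5,L6,L7:
after L1 α=1/7: [243/7, 214/7, 111/7]
after L3 α=4/5: [183/7, 1398/7, 1271/7]
after L4 α=1/4: [983/28, 2265/14, 4275/28]
after L5 α=1/2: [4791/56, 4925/28, 5759/56]
after L6 α=1/4: [23277/224, 16259/112, 22709/224]
after L7 α=1/2: [56429/448, 40675/224, 54069/448]
= [126, 182, 121]

(1,1) stack=L1,L3,L4,L5,L8; from [0,0,0]:
after L1 α=1/7: [243/7, 214/7, 111/7]
after L3 α=4/5: [183/7, 1398/7, 1271/7]
after L4 α=1/4: [983/28, 2265/14, 4275/28]
after L5 α=1/2: [4791/56, 4925/28, 5759/56]
after L8 α=1/8: [5887/64, 5541/32, 6887/64]
→ [92, 173, 108]

at x=2,y=1 over L1,L3,L4,L5:
after L1 α=3/4: [357/4, 141/2, 675/4]
after L3 α=4/5: [453/20, 1573/10, 4451/20]
after L4 α=2/5: [9759/100, 6479/50, 17473/100]
after L5 α=1/2: [20959/200, 8779/100, 25473/200]
→ [105, 88, 127]

query (1,1) [L1,L3,L4,L5] — begin 0,0,0
after L1 α=1/7: [243/7, 214/7, 111/7]
after L3 α=4/5: [183/7, 1398/7, 1271/7]
after L4 α=1/4: [983/28, 2265/14, 4275/28]
after L5 α=1/2: [4791/56, 4925/28, 5759/56]
rounded: [86, 176, 103]


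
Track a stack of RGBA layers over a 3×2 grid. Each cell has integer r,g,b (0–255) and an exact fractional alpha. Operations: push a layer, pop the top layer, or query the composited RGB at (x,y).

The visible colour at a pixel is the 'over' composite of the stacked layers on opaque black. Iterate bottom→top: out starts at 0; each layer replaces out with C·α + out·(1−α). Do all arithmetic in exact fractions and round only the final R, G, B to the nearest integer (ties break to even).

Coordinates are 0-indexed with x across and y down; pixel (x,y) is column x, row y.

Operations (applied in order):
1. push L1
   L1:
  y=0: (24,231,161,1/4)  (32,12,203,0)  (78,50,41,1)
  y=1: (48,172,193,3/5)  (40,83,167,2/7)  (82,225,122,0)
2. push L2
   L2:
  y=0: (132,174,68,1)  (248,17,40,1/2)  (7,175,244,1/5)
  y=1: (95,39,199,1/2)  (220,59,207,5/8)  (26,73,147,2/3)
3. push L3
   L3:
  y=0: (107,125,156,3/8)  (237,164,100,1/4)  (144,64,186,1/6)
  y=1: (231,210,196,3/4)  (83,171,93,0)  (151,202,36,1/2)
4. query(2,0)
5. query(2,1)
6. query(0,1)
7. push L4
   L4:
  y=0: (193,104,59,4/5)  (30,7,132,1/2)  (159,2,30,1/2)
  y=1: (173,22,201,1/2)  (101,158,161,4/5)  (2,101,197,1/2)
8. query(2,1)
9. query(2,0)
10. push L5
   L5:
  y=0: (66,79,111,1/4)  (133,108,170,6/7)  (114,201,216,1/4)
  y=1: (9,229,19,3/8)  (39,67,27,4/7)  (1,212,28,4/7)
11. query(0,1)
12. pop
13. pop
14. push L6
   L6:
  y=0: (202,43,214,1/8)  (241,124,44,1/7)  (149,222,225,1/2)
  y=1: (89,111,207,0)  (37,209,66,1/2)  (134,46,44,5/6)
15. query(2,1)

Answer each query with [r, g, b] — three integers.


(2,0) stack=L1,L2,L3; from [0,0,0]:
+L1 (α=1) → [78, 50, 41]
+L2 (α=1/5) → [319/5, 75, 408/5]
+L3 (α=1/6) → [463/6, 439/6, 99]
= [77, 73, 99]

at x=2,y=1 over L1,L2,L3:
+L1 (α=0) → [0, 0, 0]
+L2 (α=2/3) → [52/3, 146/3, 98]
+L3 (α=1/2) → [505/6, 376/3, 67]
rounded: [84, 125, 67]

query (0,1) [L1,L2,L3] — begin 0,0,0
L1 α=3/5: [144/5, 516/5, 579/5]
L2 α=1/2: [619/10, 711/10, 787/5]
L3 α=3/4: [7549/40, 7011/40, 3727/20]
→ [189, 175, 186]

query (2,1) [L1,L2,L3,L4] — begin 0,0,0
+L1 (α=0) → [0, 0, 0]
+L2 (α=2/3) → [52/3, 146/3, 98]
+L3 (α=1/2) → [505/6, 376/3, 67]
+L4 (α=1/2) → [517/12, 679/6, 132]
→ [43, 113, 132]

(2,0) stack=L1,L2,L3,L4; from [0,0,0]:
L1 α=1: [78, 50, 41]
L2 α=1/5: [319/5, 75, 408/5]
L3 α=1/6: [463/6, 439/6, 99]
L4 α=1/2: [1417/12, 451/12, 129/2]
→ [118, 38, 64]

query (0,1) [L1,L2,L3,L4,L5] — begin 0,0,0
after L1 α=3/5: [144/5, 516/5, 579/5]
after L2 α=1/2: [619/10, 711/10, 787/5]
after L3 α=3/4: [7549/40, 7011/40, 3727/20]
after L4 α=1/2: [14469/80, 7891/80, 7747/40]
after L5 α=3/8: [14901/128, 18883/128, 8203/64]
= [116, 148, 128]

(2,1) stack=L1,L2,L3,L6; from [0,0,0]:
after L1 α=0: [0, 0, 0]
after L2 α=2/3: [52/3, 146/3, 98]
after L3 α=1/2: [505/6, 376/3, 67]
after L6 α=5/6: [4525/36, 533/9, 287/6]
→ [126, 59, 48]


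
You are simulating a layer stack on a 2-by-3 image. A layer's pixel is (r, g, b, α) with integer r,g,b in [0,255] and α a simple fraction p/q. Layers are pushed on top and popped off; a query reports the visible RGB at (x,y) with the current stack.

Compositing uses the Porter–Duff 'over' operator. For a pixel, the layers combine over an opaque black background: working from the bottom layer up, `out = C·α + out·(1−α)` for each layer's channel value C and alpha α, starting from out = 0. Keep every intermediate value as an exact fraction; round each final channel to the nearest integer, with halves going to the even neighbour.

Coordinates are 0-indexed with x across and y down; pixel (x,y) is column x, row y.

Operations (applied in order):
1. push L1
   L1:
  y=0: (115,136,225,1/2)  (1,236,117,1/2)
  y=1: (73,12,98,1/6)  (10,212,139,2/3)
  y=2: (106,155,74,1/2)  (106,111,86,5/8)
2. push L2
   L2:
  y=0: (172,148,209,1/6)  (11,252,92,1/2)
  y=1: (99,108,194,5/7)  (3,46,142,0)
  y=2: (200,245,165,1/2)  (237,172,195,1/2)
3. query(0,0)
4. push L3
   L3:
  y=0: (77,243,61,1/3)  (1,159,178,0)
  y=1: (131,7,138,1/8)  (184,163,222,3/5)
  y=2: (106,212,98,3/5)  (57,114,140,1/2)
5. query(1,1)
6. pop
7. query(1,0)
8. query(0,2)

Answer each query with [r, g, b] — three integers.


query (0,0) [L1,L2] — begin 0,0,0
L1 α=1/2: [115/2, 68, 225/2]
L2 α=1/6: [919/12, 244/3, 1543/12]
rounded: [77, 81, 129]

query (1,1) [L1,L2,L3] — begin 0,0,0
after L1 α=2/3: [20/3, 424/3, 278/3]
after L2 α=0: [20/3, 424/3, 278/3]
after L3 α=3/5: [1696/15, 463/3, 2554/15]
→ [113, 154, 170]

at x=1,y=0 over L1,L2:
+L1 (α=1/2) → [1/2, 118, 117/2]
+L2 (α=1/2) → [23/4, 185, 301/4]
→ [6, 185, 75]

query (0,2) [L1,L2] — begin 0,0,0
after L1 α=1/2: [53, 155/2, 37]
after L2 α=1/2: [253/2, 645/4, 101]
rounded: [126, 161, 101]


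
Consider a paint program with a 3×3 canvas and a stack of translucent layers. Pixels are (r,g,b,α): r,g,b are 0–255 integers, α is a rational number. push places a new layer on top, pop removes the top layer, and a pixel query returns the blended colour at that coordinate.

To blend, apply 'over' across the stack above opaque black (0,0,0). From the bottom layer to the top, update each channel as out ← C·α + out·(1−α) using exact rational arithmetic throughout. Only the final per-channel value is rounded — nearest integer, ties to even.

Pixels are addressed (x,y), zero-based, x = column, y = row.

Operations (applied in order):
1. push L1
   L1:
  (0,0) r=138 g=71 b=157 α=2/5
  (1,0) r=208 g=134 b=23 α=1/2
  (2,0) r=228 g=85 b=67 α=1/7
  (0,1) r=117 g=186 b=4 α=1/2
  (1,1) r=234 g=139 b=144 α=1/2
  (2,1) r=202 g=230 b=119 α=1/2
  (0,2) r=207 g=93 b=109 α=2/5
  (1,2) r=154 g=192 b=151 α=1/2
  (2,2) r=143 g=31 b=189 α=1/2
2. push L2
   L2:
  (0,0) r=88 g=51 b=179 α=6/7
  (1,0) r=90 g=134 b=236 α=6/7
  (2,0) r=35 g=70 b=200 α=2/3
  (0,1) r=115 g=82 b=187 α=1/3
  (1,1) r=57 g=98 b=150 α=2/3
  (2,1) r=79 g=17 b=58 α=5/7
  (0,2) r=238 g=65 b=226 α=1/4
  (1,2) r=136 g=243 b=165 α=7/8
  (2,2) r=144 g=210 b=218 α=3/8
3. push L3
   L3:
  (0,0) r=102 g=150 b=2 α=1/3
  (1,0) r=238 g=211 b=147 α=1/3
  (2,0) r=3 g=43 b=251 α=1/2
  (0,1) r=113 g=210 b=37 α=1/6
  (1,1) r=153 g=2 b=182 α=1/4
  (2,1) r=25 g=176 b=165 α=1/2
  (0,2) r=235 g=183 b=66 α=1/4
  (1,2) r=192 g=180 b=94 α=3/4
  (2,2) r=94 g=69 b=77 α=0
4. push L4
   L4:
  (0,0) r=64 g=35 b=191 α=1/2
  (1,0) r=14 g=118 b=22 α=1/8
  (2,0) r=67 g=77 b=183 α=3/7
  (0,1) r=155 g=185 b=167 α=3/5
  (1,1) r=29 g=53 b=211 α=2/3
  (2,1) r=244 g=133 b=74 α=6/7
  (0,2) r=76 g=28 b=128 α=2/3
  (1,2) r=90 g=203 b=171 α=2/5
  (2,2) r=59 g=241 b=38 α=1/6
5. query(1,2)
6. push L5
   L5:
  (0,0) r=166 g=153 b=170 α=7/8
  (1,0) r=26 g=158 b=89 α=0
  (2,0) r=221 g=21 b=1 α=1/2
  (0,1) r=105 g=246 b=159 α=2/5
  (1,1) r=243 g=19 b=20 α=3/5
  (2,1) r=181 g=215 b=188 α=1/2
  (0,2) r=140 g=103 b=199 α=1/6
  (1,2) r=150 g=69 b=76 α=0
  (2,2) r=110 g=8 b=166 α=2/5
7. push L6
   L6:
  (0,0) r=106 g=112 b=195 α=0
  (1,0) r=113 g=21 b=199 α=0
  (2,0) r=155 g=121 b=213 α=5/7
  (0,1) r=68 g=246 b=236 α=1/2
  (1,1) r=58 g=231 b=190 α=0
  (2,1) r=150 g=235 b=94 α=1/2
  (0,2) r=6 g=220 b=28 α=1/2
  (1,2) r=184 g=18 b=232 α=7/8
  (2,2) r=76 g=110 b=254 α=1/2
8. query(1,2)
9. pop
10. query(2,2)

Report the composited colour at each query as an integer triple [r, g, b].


(1,2) stack=L1,L2,L3,L4; from [0,0,0]:
L1 α=1/2: [77, 96, 151/2]
L2 α=7/8: [1029/8, 1797/8, 2461/16]
L3 α=3/4: [5637/32, 6117/32, 6973/64]
L4 α=2/5: [22671/160, 31343/160, 42807/320]
→ [142, 196, 134]

at x=1,y=2 over L1,L2,L3,L4,L5,L6:
L1 α=1/2: [77, 96, 151/2]
L2 α=7/8: [1029/8, 1797/8, 2461/16]
L3 α=3/4: [5637/32, 6117/32, 6973/64]
L4 α=2/5: [22671/160, 31343/160, 42807/320]
L5 α=0: [22671/160, 31343/160, 42807/320]
L6 α=7/8: [228751/1280, 51503/1280, 562487/2560]
→ [179, 40, 220]

query (2,2) [L1,L2,L3,L4,L5] — begin 0,0,0
+L1 (α=1/2) → [143/2, 31/2, 189/2]
+L2 (α=3/8) → [1579/16, 1415/16, 2253/16]
+L3 (α=0) → [1579/16, 1415/16, 2253/16]
+L4 (α=1/6) → [8839/96, 10931/96, 11873/96]
+L5 (α=2/5) → [15879/160, 11443/160, 22497/160]
rounded: [99, 72, 141]


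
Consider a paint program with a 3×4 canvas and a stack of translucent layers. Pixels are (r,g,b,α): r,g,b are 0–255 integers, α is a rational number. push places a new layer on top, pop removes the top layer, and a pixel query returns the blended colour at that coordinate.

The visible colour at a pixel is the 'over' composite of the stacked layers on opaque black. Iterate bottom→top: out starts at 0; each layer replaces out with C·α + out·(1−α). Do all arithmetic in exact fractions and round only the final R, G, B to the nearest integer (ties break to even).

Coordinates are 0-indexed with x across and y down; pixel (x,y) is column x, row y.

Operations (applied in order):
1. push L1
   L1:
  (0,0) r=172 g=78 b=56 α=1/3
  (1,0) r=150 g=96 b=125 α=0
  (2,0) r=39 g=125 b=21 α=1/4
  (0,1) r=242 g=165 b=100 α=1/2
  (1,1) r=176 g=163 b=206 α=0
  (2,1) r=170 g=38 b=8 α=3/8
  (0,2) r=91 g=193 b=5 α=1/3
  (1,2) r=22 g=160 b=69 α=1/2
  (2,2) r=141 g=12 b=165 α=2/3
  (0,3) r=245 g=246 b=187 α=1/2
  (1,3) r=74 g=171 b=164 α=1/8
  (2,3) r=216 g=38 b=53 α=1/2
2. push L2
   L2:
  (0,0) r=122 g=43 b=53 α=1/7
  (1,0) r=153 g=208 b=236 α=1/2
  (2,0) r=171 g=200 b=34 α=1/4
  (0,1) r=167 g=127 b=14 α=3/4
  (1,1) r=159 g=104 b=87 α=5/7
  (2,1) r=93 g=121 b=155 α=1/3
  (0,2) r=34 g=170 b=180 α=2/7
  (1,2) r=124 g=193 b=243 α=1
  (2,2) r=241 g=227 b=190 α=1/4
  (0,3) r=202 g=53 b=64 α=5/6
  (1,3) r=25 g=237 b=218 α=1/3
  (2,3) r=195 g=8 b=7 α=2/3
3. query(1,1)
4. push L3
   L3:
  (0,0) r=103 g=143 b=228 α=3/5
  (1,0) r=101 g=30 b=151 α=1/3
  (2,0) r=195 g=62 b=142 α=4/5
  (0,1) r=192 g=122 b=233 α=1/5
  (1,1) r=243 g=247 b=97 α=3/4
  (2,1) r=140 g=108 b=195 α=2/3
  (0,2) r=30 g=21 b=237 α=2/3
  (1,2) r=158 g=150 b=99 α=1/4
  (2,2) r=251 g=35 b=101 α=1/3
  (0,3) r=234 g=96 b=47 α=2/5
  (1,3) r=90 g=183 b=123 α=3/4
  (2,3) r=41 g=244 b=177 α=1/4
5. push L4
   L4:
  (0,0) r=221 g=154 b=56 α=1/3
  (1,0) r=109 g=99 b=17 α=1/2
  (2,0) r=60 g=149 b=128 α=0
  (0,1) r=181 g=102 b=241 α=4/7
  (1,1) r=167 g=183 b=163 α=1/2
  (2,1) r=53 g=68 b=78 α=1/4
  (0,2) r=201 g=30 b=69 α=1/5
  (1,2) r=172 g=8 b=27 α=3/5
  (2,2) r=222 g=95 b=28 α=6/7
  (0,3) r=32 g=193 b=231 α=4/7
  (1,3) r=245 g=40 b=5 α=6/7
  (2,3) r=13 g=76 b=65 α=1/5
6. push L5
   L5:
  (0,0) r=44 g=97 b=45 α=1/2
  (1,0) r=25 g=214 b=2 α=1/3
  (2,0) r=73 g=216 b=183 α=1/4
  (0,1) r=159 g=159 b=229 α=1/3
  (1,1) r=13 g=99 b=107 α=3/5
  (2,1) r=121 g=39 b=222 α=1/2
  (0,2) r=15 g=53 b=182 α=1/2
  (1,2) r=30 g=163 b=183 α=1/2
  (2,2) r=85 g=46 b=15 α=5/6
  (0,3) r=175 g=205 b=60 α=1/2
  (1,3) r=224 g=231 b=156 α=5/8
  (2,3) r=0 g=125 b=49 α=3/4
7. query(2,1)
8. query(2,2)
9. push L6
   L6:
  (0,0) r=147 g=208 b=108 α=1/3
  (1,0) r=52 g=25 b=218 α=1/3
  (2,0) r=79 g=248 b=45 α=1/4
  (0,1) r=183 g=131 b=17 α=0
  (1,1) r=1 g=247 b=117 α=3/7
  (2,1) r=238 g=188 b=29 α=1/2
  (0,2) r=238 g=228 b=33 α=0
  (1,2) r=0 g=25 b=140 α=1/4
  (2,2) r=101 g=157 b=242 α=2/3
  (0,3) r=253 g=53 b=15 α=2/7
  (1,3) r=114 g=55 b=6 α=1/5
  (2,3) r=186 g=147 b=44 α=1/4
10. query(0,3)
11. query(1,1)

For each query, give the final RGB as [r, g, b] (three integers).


at x=1,y=1 over L1,L2:
+L1 (α=0) → [0, 0, 0]
+L2 (α=5/7) → [795/7, 520/7, 435/7]
→ [114, 74, 62]

(2,1) stack=L1,L2,L3,L4,L5; from [0,0,0]:
L1 α=3/8: [255/4, 57/4, 3]
L2 α=1/3: [147/2, 299/6, 161/3]
L3 α=2/3: [707/6, 1595/18, 1331/9]
L4 α=1/4: [813/8, 2003/24, 1565/12]
L5 α=1/2: [1781/16, 2939/48, 4229/24]
= [111, 61, 176]

(2,2) stack=L1,L2,L3,L4,L5; from [0,0,0]:
L1 α=2/3: [94, 8, 110]
L2 α=1/4: [523/4, 251/4, 130]
L3 α=1/3: [1025/6, 107/2, 361/3]
L4 α=6/7: [9017/42, 1247/14, 865/21]
L5 α=5/6: [26867/252, 1489/28, 1220/63]
= [107, 53, 19]

at x=0,y=3 over L1,L2,L3,L4,L5,L6:
after L1 α=1/2: [245/2, 123, 187/2]
after L2 α=5/6: [755/4, 194/3, 827/12]
after L3 α=2/5: [4137/20, 386/5, 1203/20]
after L4 α=4/7: [14971/140, 5018/35, 22089/140]
after L5 α=1/2: [39471/280, 12193/70, 30489/280]
after L6 α=2/7: [67807/392, 13677/98, 32169/392]
→ [173, 140, 82]

(1,1) stack=L1,L2,L3,L4,L5,L6; from [0,0,0]:
L1 α=0: [0, 0, 0]
L2 α=5/7: [795/7, 520/7, 435/7]
L3 α=3/4: [2949/14, 5707/28, 618/7]
L4 α=1/2: [5287/28, 10831/56, 1759/14]
L5 α=3/5: [5833/70, 19147/140, 4006/35]
L6 α=3/7: [11771/245, 45082/245, 28309/245]
= [48, 184, 116]


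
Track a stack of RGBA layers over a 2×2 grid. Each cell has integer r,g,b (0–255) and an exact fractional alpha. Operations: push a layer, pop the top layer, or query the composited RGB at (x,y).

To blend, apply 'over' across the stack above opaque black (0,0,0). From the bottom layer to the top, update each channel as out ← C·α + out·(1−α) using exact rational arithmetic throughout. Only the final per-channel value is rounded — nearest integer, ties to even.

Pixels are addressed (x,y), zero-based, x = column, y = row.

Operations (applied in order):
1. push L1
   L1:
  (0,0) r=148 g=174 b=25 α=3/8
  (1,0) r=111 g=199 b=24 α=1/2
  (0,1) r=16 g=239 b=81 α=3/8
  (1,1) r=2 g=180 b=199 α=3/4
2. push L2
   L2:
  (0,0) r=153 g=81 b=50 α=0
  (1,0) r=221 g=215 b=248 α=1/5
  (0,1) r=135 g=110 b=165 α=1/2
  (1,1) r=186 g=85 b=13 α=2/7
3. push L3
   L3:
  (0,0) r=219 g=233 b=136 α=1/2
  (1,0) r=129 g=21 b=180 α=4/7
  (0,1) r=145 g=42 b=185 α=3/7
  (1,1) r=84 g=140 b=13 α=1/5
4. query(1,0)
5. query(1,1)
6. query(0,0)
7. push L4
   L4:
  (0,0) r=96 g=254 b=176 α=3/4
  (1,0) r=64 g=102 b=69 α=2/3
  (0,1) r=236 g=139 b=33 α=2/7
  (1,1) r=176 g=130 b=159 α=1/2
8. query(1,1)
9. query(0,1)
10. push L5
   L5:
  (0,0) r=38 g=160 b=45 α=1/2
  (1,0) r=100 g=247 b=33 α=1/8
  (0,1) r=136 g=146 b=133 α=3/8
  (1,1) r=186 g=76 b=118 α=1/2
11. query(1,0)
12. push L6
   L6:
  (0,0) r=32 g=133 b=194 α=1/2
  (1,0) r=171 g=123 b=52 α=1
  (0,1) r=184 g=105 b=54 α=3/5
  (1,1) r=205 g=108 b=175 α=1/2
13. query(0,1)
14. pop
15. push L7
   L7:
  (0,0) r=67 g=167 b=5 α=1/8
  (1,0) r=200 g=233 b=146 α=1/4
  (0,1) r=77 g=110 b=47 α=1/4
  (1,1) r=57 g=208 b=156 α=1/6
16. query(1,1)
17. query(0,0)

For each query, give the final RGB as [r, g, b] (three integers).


query (1,0) [L1,L2,L3] — begin 0,0,0
L1 α=1/2: [111/2, 199/2, 12]
L2 α=1/5: [443/5, 613/5, 296/5]
L3 α=4/7: [3909/35, 2259/35, 4488/35]
rounded: [112, 65, 128]

at x=1,y=1 over L1,L2,L3:
L1 α=3/4: [3/2, 135, 597/4]
L2 α=2/7: [759/14, 845/7, 3089/28]
L3 α=1/5: [2106/35, 872/7, 636/7]
→ [60, 125, 91]

query (0,0) [L1,L2,L3] — begin 0,0,0
L1 α=3/8: [111/2, 261/4, 75/8]
L2 α=0: [111/2, 261/4, 75/8]
L3 α=1/2: [549/4, 1193/8, 1163/16]
rounded: [137, 149, 73]

at x=1,y=1 over L1,L2,L3,L4:
after L1 α=3/4: [3/2, 135, 597/4]
after L2 α=2/7: [759/14, 845/7, 3089/28]
after L3 α=1/5: [2106/35, 872/7, 636/7]
after L4 α=1/2: [4133/35, 891/7, 1749/14]
rounded: [118, 127, 125]

(0,1) stack=L1,L2,L3,L4; from [0,0,0]:
+L1 (α=3/8) → [6, 717/8, 243/8]
+L2 (α=1/2) → [141/2, 1597/16, 1563/16]
+L3 (α=3/7) → [717/7, 2101/28, 3783/28]
+L4 (α=2/7) → [6889/49, 18289/196, 20763/196]
→ [141, 93, 106]

query (1,0) [L1,L2,L3,L4,L5] — begin 0,0,0
after L1 α=1/2: [111/2, 199/2, 12]
after L2 α=1/5: [443/5, 613/5, 296/5]
after L3 α=4/7: [3909/35, 2259/35, 4488/35]
after L4 α=2/3: [8389/105, 3133/35, 3106/35]
after L5 α=1/8: [9889/120, 546/5, 3271/40]
→ [82, 109, 82]

at x=0,y=1 over L1,L2,L3,L4,L5,L6:
after L1 α=3/8: [6, 717/8, 243/8]
after L2 α=1/2: [141/2, 1597/16, 1563/16]
after L3 α=3/7: [717/7, 2101/28, 3783/28]
after L4 α=2/7: [6889/49, 18289/196, 20763/196]
after L5 α=3/8: [54437/392, 177293/1568, 182019/1568]
after L6 α=3/5: [162629/980, 424253/3920, 309027/3920]
→ [166, 108, 79]

at x=1,y=1 over L1,L2,L3,L4,L5,L7:
after L1 α=3/4: [3/2, 135, 597/4]
after L2 α=2/7: [759/14, 845/7, 3089/28]
after L3 α=1/5: [2106/35, 872/7, 636/7]
after L4 α=1/2: [4133/35, 891/7, 1749/14]
after L5 α=1/2: [10643/70, 1423/14, 3401/28]
after L7 α=1/6: [11441/84, 10027/84, 21373/168]
→ [136, 119, 127]

(0,0) stack=L1,L2,L3,L4,L5,L7; from [0,0,0]:
L1 α=3/8: [111/2, 261/4, 75/8]
L2 α=0: [111/2, 261/4, 75/8]
L3 α=1/2: [549/4, 1193/8, 1163/16]
L4 α=3/4: [1701/16, 7289/32, 9611/64]
L5 α=1/2: [2309/32, 12409/64, 12491/128]
L7 α=1/8: [18307/256, 97551/512, 88077/1024]
= [72, 191, 86]


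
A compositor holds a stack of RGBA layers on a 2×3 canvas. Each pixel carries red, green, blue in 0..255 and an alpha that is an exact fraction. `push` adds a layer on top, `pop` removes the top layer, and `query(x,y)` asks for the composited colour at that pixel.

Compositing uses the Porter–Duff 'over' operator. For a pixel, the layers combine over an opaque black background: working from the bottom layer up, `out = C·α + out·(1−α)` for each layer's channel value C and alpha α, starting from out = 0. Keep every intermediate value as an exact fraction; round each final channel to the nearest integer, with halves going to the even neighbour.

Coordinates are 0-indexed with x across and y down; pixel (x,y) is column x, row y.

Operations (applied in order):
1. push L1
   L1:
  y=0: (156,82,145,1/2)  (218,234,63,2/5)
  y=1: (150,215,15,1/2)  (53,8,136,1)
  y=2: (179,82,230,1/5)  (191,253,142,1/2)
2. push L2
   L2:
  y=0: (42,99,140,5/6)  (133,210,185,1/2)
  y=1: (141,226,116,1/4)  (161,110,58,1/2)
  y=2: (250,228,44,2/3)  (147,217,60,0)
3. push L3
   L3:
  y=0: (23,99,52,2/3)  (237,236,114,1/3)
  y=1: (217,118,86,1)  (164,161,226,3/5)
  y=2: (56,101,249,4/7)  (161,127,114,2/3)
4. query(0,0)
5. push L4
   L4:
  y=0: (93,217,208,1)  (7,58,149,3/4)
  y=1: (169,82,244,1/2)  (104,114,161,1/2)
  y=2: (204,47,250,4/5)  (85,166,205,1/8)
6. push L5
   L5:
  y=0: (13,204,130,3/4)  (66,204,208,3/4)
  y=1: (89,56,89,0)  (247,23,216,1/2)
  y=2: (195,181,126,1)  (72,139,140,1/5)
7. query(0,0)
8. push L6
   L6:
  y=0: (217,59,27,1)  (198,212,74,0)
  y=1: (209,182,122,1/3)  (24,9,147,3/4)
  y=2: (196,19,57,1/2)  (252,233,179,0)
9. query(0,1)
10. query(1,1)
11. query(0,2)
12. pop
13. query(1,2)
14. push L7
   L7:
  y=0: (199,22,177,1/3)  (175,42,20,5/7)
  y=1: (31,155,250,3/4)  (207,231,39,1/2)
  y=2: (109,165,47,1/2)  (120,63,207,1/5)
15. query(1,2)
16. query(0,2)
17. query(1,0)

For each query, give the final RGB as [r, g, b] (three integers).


at x=0,y=0 over L1,L2,L3:
+L1 (α=1/2) → [78, 41, 145/2]
+L2 (α=5/6) → [48, 268/3, 515/4]
+L3 (α=2/3) → [94/3, 862/9, 931/12]
→ [31, 96, 78]

at x=0,y=0 over L1,L2,L3,L4,L5:
+L1 (α=1/2) → [78, 41, 145/2]
+L2 (α=5/6) → [48, 268/3, 515/4]
+L3 (α=2/3) → [94/3, 862/9, 931/12]
+L4 (α=1) → [93, 217, 208]
+L5 (α=3/4) → [33, 829/4, 299/2]
rounded: [33, 207, 150]

query (0,1) [L1,L2,L3,L4,L5,L6] — begin 0,0,0
L1 α=1/2: [75, 215/2, 15/2]
L2 α=1/4: [183/2, 1097/8, 277/8]
L3 α=1: [217, 118, 86]
L4 α=1/2: [193, 100, 165]
L5 α=0: [193, 100, 165]
L6 α=1/3: [595/3, 382/3, 452/3]
= [198, 127, 151]

at x=1,y=1 over L1,L2,L3,L4,L5,L6:
after L1 α=1: [53, 8, 136]
after L2 α=1/2: [107, 59, 97]
after L3 α=3/5: [706/5, 601/5, 872/5]
after L4 α=1/2: [613/5, 1171/10, 1677/10]
after L5 α=1/2: [924/5, 1401/20, 3837/20]
after L6 α=3/4: [321/5, 1941/80, 12657/80]
= [64, 24, 158]

(0,2) stack=L1,L2,L3,L4,L5,L6; from [0,0,0]:
after L1 α=1/5: [179/5, 82/5, 46]
after L2 α=2/3: [893/5, 2362/15, 134/3]
after L3 α=4/7: [3799/35, 626/5, 1130/7]
after L4 α=4/5: [32359/175, 1566/25, 1626/7]
after L5 α=1: [195, 181, 126]
after L6 α=1/2: [391/2, 100, 183/2]
= [196, 100, 92]

query (1,2) [L1,L2,L3,L4,L5] — begin 0,0,0
L1 α=1/2: [191/2, 253/2, 71]
L2 α=0: [191/2, 253/2, 71]
L3 α=2/3: [835/6, 761/6, 299/3]
L4 α=1/8: [6355/48, 6323/48, 677/6]
L5 α=1/5: [7219/60, 7991/60, 1774/15]
→ [120, 133, 118]

at x=1,y=2 over L1,L2,L3,L4,L5,L7:
L1 α=1/2: [191/2, 253/2, 71]
L2 α=0: [191/2, 253/2, 71]
L3 α=2/3: [835/6, 761/6, 299/3]
L4 α=1/8: [6355/48, 6323/48, 677/6]
L5 α=1/5: [7219/60, 7991/60, 1774/15]
L7 α=1/5: [9019/75, 8936/75, 10201/75]
= [120, 119, 136]

(0,2) stack=L1,L2,L3,L4,L5,L7; from [0,0,0]:
after L1 α=1/5: [179/5, 82/5, 46]
after L2 α=2/3: [893/5, 2362/15, 134/3]
after L3 α=4/7: [3799/35, 626/5, 1130/7]
after L4 α=4/5: [32359/175, 1566/25, 1626/7]
after L5 α=1: [195, 181, 126]
after L7 α=1/2: [152, 173, 173/2]
→ [152, 173, 86]

(1,0) stack=L1,L2,L3,L4,L5,L7; from [0,0,0]:
after L1 α=2/5: [436/5, 468/5, 126/5]
after L2 α=1/2: [1101/10, 759/5, 1051/10]
after L3 α=1/3: [762/5, 2698/15, 1621/15]
after L4 α=3/4: [867/20, 1327/15, 4163/30]
after L5 α=3/4: [4827/80, 10507/60, 22883/120]
after L7 α=5/7: [39827/280, 2401/30, 28883/420]
= [142, 80, 69]


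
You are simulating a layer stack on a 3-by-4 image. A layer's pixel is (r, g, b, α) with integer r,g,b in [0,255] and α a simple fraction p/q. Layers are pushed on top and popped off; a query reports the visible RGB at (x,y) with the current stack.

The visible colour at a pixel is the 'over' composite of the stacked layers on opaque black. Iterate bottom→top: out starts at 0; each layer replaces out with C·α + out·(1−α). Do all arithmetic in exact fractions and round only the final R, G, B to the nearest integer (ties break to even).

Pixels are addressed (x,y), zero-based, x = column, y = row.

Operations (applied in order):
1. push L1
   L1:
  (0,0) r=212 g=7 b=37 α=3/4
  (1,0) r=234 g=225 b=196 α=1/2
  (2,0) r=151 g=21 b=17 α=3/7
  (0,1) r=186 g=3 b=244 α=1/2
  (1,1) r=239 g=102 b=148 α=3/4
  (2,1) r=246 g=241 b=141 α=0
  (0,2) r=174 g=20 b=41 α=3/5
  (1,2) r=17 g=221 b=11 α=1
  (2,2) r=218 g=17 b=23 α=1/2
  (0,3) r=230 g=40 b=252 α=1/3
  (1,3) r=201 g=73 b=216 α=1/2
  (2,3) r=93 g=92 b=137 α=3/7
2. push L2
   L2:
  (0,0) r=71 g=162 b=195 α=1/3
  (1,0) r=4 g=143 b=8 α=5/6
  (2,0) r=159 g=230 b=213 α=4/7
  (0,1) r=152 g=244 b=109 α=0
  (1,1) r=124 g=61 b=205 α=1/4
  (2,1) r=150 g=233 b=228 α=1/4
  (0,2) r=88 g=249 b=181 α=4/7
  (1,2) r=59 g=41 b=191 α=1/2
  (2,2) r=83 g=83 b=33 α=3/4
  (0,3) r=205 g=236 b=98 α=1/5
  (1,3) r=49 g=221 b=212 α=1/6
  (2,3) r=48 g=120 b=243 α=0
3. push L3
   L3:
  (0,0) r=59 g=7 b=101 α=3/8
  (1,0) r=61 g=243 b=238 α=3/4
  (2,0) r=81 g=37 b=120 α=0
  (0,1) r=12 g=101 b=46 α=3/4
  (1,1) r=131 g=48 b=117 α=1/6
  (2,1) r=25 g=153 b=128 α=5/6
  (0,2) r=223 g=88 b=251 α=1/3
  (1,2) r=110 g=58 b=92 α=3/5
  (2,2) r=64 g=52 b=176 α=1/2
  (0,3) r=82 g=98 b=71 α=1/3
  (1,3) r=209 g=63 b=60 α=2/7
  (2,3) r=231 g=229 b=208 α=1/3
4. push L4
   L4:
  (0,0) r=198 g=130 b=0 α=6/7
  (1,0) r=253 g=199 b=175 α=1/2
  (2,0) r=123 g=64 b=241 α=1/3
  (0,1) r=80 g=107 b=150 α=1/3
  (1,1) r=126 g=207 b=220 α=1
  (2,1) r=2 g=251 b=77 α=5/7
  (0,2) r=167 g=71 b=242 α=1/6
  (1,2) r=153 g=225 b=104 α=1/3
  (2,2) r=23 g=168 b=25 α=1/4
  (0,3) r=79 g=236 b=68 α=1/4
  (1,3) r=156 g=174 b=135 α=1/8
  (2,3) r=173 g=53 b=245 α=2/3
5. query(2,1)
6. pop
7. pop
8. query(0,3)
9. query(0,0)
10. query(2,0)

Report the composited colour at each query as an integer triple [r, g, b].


query (2,1) [L1,L2,L3,L4] — begin 0,0,0
after L1 α=0: [0, 0, 0]
after L2 α=1/4: [75/2, 233/4, 57]
after L3 α=5/6: [325/12, 3293/24, 697/6]
after L4 α=5/7: [55/6, 18353/84, 1852/21]
= [9, 218, 88]

query (0,3) [L1,L2] — begin 0,0,0
L1 α=1/3: [230/3, 40/3, 84]
L2 α=1/5: [307/3, 868/15, 434/5]
rounded: [102, 58, 87]

query (0,0) [L1,L2] — begin 0,0,0
+L1 (α=3/4) → [159, 21/4, 111/4]
+L2 (α=1/3) → [389/3, 115/2, 167/2]
→ [130, 58, 84]

at x=2,y=0 over L1,L2:
L1 α=3/7: [453/7, 9, 51/7]
L2 α=4/7: [5811/49, 947/7, 6117/49]
→ [119, 135, 125]


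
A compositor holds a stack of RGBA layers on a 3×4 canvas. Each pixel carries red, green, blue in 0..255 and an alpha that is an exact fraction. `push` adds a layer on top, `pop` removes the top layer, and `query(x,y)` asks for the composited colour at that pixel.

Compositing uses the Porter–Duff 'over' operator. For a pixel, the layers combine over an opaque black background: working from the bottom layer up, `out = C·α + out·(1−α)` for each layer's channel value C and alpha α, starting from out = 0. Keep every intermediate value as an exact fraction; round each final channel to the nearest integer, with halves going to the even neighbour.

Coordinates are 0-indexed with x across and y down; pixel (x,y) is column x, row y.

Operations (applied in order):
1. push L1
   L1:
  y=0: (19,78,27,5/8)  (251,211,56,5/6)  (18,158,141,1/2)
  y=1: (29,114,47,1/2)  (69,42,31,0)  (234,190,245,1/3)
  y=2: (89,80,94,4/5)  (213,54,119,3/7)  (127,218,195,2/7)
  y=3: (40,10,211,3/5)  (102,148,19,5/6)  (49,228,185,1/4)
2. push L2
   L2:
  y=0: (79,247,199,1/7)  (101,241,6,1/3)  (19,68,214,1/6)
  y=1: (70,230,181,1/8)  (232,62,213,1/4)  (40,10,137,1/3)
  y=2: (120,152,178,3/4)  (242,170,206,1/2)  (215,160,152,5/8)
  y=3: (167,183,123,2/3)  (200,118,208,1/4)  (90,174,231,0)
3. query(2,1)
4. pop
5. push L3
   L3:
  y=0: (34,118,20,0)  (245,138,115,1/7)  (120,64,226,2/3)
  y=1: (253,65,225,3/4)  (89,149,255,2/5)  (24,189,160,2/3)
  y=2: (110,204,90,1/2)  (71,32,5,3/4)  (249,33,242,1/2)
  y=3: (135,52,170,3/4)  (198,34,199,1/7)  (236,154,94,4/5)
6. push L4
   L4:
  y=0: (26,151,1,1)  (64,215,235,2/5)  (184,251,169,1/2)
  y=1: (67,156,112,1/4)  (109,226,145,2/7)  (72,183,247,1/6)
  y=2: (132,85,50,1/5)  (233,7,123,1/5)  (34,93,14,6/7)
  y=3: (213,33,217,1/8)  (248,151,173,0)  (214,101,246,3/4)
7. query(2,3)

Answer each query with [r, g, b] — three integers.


at x=2,y=1 over L1,L2:
L1 α=1/3: [78, 190/3, 245/3]
L2 α=1/3: [196/3, 410/9, 901/9]
rounded: [65, 46, 100]

query (2,3) [L1,L3,L4] — begin 0,0,0
after L1 α=1/4: [49/4, 57, 185/4]
after L3 α=4/5: [765/4, 673/5, 1689/20]
after L4 α=3/4: [3333/16, 547/5, 16449/80]
→ [208, 109, 206]


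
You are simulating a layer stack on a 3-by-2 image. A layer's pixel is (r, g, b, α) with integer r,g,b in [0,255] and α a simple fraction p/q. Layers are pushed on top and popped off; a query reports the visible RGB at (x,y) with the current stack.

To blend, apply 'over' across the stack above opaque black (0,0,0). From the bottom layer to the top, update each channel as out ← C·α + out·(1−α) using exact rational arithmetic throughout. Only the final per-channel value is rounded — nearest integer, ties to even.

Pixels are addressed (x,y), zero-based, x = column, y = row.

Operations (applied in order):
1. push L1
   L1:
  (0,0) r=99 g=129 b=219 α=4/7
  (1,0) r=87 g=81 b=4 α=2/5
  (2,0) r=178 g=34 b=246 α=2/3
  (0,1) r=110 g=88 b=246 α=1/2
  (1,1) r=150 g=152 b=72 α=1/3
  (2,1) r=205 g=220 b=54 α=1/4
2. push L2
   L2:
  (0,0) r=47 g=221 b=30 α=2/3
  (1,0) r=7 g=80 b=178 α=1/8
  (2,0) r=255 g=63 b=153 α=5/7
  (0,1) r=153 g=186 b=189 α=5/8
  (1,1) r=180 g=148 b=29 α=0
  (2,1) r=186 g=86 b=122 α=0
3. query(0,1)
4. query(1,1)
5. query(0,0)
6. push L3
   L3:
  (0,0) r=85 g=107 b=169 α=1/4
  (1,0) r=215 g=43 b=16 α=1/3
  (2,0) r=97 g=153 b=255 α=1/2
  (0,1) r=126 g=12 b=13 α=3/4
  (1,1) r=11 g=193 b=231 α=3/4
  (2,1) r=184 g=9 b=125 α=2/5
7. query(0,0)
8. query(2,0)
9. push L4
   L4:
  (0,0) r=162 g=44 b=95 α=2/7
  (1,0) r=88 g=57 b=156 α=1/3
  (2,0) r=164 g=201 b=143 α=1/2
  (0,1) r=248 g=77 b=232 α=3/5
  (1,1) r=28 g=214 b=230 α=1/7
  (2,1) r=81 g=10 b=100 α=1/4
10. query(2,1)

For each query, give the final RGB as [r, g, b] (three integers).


at x=0,y=1 over L1,L2:
+L1 (α=1/2) → [55, 44, 123]
+L2 (α=5/8) → [465/4, 531/4, 657/4]
= [116, 133, 164]

at x=1,y=1 over L1,L2:
L1 α=1/3: [50, 152/3, 24]
L2 α=0: [50, 152/3, 24]
rounded: [50, 51, 24]

at x=0,y=0 over L1,L2:
+L1 (α=4/7) → [396/7, 516/7, 876/7]
+L2 (α=2/3) → [1054/21, 3610/21, 432/7]
= [50, 172, 62]

at x=0,y=0 over L1,L2,L3:
L1 α=4/7: [396/7, 516/7, 876/7]
L2 α=2/3: [1054/21, 3610/21, 432/7]
L3 α=1/4: [1649/28, 4359/28, 2479/28]
= [59, 156, 89]

at x=2,y=0 over L1,L2,L3:
L1 α=2/3: [356/3, 68/3, 164]
L2 α=5/7: [4537/21, 1081/21, 1093/7]
L3 α=1/2: [3287/21, 2147/21, 1439/7]
= [157, 102, 206]

(2,1) stack=L1,L2,L3,L4; from [0,0,0]:
after L1 α=1/4: [205/4, 55, 27/2]
after L2 α=0: [205/4, 55, 27/2]
after L3 α=2/5: [2087/20, 183/5, 581/10]
after L4 α=1/4: [7881/80, 599/20, 2743/40]
→ [99, 30, 69]


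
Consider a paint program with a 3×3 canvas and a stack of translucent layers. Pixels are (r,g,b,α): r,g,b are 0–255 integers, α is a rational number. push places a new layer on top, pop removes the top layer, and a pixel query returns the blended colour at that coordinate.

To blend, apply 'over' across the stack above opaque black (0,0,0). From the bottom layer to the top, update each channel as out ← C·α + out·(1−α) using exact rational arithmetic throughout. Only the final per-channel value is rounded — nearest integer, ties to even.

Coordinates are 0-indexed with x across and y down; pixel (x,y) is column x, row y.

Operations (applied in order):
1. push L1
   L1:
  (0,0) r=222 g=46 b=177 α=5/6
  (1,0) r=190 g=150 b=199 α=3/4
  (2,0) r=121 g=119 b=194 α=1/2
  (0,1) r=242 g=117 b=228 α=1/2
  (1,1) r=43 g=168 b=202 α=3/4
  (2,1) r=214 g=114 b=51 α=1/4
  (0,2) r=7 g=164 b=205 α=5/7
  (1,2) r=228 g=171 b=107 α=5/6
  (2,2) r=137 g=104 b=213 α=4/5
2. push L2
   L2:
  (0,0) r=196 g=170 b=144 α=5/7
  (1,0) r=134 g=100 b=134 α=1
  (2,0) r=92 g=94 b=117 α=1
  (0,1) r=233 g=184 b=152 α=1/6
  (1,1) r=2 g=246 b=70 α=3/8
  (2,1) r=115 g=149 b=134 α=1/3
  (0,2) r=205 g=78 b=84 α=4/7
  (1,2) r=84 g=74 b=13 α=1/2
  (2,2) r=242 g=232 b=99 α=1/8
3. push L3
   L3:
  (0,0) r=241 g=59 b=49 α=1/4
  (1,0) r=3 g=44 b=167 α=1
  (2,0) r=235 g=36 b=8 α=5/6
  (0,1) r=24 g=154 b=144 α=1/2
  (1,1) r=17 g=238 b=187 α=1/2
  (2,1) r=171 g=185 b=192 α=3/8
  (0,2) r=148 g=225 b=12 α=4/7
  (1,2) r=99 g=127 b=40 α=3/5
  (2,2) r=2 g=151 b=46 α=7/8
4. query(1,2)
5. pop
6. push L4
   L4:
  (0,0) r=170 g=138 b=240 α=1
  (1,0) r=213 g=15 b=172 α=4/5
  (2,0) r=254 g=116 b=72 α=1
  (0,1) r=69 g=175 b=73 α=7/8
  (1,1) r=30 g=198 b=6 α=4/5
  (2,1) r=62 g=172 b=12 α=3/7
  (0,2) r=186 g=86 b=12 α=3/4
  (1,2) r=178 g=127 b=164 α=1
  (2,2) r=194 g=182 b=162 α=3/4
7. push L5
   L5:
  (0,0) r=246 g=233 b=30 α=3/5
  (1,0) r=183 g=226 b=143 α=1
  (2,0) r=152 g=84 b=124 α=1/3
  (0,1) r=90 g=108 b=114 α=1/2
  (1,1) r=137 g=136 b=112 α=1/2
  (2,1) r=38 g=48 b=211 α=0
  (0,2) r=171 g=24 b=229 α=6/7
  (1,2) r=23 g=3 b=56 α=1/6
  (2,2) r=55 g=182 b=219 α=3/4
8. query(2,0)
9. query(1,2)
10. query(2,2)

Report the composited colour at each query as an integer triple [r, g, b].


query (1,2) [L1,L2,L3] — begin 0,0,0
+L1 (α=5/6) → [190, 285/2, 535/6]
+L2 (α=1/2) → [137, 433/4, 613/12]
+L3 (α=3/5) → [571/5, 239/2, 1333/30]
rounded: [114, 120, 44]

at x=2,y=0 over L1,L2,L4,L5:
+L1 (α=1/2) → [121/2, 119/2, 97]
+L2 (α=1) → [92, 94, 117]
+L4 (α=1) → [254, 116, 72]
+L5 (α=1/3) → [220, 316/3, 268/3]
= [220, 105, 89]

at x=1,y=2 over L1,L2,L4,L5:
+L1 (α=5/6) → [190, 285/2, 535/6]
+L2 (α=1/2) → [137, 433/4, 613/12]
+L4 (α=1) → [178, 127, 164]
+L5 (α=1/6) → [913/6, 319/3, 146]
rounded: [152, 106, 146]

query (2,2) [L1,L2,L4,L5] — begin 0,0,0
after L1 α=4/5: [548/5, 416/5, 852/5]
after L2 α=1/8: [2523/20, 509/5, 6459/40]
after L4 α=3/4: [14163/80, 3239/20, 25899/160]
after L5 α=3/4: [27363/320, 14159/80, 131019/640]
rounded: [86, 177, 205]


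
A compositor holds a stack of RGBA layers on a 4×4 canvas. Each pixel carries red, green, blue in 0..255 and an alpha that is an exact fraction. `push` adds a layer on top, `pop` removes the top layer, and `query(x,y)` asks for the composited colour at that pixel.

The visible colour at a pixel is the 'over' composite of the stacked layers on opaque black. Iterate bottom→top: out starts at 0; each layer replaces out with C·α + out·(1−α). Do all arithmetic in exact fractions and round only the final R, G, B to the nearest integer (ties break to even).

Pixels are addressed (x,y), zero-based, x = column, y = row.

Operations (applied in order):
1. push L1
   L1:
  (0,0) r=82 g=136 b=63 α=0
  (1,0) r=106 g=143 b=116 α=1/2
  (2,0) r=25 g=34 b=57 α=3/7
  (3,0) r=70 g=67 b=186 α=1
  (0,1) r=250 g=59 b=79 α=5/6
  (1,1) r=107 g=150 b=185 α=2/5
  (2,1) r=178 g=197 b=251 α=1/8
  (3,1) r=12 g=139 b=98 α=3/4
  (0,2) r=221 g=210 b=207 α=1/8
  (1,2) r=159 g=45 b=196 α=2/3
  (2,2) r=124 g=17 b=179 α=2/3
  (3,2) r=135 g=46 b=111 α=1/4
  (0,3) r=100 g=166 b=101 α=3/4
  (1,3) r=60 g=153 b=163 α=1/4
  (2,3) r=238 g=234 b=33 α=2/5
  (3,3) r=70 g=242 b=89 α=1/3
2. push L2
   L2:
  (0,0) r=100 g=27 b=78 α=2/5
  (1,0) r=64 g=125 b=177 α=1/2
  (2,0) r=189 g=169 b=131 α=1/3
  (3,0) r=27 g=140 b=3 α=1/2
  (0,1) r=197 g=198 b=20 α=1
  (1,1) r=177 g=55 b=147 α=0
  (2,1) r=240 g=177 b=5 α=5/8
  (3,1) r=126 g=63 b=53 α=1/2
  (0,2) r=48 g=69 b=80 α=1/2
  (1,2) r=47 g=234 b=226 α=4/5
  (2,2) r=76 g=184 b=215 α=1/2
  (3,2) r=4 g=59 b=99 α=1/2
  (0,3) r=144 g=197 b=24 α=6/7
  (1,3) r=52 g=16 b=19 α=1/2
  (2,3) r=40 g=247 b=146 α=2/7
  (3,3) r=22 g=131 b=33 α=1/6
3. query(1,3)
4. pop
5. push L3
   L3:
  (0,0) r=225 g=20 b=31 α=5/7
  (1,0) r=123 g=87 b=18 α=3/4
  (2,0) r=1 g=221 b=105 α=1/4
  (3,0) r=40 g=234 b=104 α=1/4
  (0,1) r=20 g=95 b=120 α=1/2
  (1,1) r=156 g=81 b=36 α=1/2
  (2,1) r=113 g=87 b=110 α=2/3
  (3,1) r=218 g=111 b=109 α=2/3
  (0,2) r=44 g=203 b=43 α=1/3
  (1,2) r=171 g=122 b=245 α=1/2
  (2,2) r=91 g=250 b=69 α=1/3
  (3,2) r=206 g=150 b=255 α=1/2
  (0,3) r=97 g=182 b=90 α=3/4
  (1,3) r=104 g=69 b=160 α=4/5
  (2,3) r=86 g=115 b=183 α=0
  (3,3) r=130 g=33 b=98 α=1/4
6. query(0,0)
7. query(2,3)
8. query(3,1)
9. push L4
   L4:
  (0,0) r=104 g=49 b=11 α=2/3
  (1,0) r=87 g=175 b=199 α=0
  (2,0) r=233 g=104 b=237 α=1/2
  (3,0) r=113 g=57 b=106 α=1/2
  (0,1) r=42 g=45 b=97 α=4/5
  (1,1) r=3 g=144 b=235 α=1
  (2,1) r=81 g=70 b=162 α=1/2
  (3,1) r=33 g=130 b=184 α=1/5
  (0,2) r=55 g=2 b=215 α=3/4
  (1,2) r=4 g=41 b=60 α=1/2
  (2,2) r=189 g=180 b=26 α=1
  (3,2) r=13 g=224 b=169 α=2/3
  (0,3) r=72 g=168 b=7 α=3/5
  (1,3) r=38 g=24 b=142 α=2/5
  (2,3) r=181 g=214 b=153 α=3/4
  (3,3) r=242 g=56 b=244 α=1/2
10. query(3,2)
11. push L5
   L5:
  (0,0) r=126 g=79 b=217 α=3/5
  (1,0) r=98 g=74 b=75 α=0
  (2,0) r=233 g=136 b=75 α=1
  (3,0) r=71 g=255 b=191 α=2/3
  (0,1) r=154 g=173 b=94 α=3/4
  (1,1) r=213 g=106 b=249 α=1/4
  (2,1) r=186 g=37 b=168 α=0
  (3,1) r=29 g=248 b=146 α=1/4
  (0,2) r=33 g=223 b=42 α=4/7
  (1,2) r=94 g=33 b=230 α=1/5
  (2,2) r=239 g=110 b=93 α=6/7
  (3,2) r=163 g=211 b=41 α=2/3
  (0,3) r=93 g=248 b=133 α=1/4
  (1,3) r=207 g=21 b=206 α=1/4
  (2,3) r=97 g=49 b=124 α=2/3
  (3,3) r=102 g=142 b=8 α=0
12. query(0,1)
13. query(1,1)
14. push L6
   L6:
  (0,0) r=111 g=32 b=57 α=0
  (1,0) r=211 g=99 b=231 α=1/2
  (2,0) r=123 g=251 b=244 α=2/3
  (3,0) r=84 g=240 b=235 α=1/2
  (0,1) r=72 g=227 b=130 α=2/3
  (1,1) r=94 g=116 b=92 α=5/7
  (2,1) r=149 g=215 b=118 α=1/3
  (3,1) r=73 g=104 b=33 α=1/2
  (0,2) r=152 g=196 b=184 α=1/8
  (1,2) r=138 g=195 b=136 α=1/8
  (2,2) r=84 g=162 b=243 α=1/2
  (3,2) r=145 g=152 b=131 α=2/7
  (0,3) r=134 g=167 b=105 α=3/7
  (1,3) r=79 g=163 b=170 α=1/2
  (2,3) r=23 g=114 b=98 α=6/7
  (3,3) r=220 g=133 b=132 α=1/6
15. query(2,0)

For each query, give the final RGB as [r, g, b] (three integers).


(1,3) stack=L1,L2; from [0,0,0]:
L1 α=1/4: [15, 153/4, 163/4]
L2 α=1/2: [67/2, 217/8, 239/8]
→ [34, 27, 30]

query (0,0) [L1,L3] — begin 0,0,0
L1 α=0: [0, 0, 0]
L3 α=5/7: [1125/7, 100/7, 155/7]
→ [161, 14, 22]

at x=2,y=3 over L1,L3:
after L1 α=2/5: [476/5, 468/5, 66/5]
after L3 α=0: [476/5, 468/5, 66/5]
= [95, 94, 13]

at x=3,y=1 over L1,L3:
after L1 α=3/4: [9, 417/4, 147/2]
after L3 α=2/3: [445/3, 435/4, 583/6]
rounded: [148, 109, 97]

at x=3,y=2 over L1,L3,L4:
after L1 α=1/4: [135/4, 23/2, 111/4]
after L3 α=1/2: [959/8, 323/4, 1131/8]
after L4 α=2/3: [389/8, 705/4, 3835/24]
= [49, 176, 160]

at x=0,y=1 over L1,L3,L4,L5:
L1 α=5/6: [625/3, 295/6, 395/6]
L3 α=1/2: [685/6, 865/12, 1115/12]
L4 α=4/5: [1693/30, 605/12, 5771/60]
L5 α=3/4: [15553/120, 6833/48, 22691/240]
rounded: [130, 142, 95]

(1,1) stack=L1,L3,L4,L5; from [0,0,0]:
L1 α=2/5: [214/5, 60, 74]
L3 α=1/2: [497/5, 141/2, 55]
L4 α=1: [3, 144, 235]
L5 α=1/4: [111/2, 269/2, 477/2]
= [56, 134, 238]

at x=2,y=0 over L1,L3,L4,L5,L6:
L1 α=3/7: [75/7, 102/7, 171/7]
L3 α=1/4: [58/7, 1853/28, 312/7]
L4 α=1/2: [1689/14, 4765/56, 1971/14]
L5 α=1: [233, 136, 75]
L6 α=2/3: [479/3, 638/3, 563/3]
= [160, 213, 188]
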